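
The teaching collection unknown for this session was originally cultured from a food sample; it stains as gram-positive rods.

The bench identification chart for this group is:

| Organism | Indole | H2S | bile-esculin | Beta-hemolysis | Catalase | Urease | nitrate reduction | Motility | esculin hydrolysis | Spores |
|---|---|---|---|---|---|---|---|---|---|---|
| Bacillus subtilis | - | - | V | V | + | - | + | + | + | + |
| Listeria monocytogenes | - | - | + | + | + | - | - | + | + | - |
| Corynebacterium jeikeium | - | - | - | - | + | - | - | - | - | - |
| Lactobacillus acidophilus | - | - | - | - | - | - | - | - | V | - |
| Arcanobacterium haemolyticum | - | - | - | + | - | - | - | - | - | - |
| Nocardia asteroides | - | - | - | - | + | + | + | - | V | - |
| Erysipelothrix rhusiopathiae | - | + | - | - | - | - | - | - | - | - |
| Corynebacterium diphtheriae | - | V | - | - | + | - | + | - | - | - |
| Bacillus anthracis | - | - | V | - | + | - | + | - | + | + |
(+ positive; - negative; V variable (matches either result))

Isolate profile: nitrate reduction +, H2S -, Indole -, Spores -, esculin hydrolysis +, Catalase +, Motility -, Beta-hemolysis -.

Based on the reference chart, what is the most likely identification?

Nocardia asteroides

Catalase +: excludes Lactobacillus acidophilus, Arcanobacterium haemolyticum, Erysipelothrix rhusiopathiae — 6 left.
Motility -: excludes Bacillus subtilis, Listeria monocytogenes — 4 left.
nitrate reduction +: excludes Corynebacterium jeikeium — 3 left.
H2S -: all 3 remaining candidates are consistent.
esculin hydrolysis +: excludes Corynebacterium diphtheriae — 2 left.
Spores -: excludes Bacillus anthracis — 1 left.
Beta-hemolysis -: the one remaining candidate is consistent.
Indole -: the one remaining candidate is consistent.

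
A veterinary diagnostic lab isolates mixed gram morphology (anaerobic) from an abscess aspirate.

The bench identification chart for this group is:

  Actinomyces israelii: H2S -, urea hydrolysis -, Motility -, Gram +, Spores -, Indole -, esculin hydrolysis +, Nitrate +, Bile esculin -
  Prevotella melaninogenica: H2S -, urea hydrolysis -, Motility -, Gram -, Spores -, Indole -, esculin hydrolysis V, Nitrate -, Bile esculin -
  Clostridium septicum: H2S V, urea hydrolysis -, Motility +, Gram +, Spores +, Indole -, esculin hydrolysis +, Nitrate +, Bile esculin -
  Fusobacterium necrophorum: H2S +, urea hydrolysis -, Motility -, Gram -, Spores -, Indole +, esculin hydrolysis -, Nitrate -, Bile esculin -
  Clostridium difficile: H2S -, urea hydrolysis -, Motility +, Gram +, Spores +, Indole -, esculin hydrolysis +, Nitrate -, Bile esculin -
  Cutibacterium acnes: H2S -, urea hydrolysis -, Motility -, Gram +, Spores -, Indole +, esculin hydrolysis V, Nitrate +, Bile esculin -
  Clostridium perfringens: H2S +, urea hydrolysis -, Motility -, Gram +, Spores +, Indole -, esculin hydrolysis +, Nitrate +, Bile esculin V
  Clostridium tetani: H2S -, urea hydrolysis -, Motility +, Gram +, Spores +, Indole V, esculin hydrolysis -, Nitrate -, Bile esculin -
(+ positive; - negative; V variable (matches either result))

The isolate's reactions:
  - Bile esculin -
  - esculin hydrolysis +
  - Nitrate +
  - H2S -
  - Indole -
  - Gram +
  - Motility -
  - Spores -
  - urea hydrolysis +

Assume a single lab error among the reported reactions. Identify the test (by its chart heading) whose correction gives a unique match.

As reported, no row in the chart matches all 9 reactions.
Reversing esculin hydrolysis → still no organism matches.
Reversing Spores → still no organism matches.
Reversing Motility → still no organism matches.
Reversing Nitrate → still no organism matches.
Reversing H2S → still no organism matches.
Reversing Bile esculin → still no organism matches.
Reversing Gram → still no organism matches.
Reversing urea hydrolysis (to -) → unique match: Actinomyces israelii.
Reversing Indole → still no organism matches.

urea hydrolysis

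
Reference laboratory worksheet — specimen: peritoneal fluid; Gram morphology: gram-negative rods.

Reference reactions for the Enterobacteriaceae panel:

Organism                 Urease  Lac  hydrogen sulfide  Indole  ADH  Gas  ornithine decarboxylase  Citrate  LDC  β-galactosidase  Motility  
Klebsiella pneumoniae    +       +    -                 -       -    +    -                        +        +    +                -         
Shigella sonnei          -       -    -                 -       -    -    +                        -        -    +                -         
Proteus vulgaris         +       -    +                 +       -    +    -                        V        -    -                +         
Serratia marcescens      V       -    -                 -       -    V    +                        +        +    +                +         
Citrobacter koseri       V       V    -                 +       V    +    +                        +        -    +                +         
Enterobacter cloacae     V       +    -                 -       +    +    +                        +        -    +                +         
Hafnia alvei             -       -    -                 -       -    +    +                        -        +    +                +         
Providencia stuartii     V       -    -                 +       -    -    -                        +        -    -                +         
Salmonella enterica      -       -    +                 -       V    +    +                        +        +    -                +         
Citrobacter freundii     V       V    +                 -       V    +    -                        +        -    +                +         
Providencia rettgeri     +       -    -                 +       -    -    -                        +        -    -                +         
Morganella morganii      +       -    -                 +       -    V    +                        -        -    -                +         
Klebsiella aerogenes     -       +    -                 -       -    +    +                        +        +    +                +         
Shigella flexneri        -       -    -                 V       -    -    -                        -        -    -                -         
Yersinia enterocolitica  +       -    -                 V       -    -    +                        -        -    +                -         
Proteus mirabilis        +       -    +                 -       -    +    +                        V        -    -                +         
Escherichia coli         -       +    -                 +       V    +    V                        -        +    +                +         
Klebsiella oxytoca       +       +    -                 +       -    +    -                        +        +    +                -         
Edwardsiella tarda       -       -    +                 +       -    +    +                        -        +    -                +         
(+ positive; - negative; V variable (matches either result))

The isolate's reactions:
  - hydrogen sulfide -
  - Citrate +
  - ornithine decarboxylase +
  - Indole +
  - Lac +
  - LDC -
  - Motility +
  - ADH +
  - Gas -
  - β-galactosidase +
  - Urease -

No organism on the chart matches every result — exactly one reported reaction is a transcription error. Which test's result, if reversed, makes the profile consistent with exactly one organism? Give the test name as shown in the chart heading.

Gas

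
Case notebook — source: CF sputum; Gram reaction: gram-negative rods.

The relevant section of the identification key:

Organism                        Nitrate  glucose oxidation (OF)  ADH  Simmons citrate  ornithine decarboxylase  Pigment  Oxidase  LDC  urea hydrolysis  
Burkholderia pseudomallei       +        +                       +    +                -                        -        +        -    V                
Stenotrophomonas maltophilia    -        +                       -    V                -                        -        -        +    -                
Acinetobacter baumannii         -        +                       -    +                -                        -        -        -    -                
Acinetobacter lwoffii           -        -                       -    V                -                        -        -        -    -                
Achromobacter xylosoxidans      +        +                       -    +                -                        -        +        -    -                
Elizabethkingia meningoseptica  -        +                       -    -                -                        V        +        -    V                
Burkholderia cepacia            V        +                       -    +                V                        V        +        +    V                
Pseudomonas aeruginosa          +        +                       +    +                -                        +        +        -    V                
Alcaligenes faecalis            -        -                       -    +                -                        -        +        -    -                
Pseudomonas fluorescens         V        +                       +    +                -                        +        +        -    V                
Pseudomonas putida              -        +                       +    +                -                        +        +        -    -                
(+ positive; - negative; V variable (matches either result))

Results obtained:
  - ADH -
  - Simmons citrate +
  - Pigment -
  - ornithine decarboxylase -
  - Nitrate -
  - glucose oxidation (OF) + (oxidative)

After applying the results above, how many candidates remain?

ADH -: excludes Burkholderia pseudomallei, Pseudomonas aeruginosa, Pseudomonas fluorescens, Pseudomonas putida — 7 left.
Pigment -: all 7 remaining candidates are consistent.
Simmons citrate +: excludes Elizabethkingia meningoseptica — 6 left.
Nitrate -: excludes Achromobacter xylosoxidans — 5 left.
ornithine decarboxylase -: all 5 remaining candidates are consistent.
glucose oxidation (OF) +: excludes Acinetobacter lwoffii, Alcaligenes faecalis — 3 left.
Still consistent: Acinetobacter baumannii, Burkholderia cepacia, Stenotrophomonas maltophilia.

3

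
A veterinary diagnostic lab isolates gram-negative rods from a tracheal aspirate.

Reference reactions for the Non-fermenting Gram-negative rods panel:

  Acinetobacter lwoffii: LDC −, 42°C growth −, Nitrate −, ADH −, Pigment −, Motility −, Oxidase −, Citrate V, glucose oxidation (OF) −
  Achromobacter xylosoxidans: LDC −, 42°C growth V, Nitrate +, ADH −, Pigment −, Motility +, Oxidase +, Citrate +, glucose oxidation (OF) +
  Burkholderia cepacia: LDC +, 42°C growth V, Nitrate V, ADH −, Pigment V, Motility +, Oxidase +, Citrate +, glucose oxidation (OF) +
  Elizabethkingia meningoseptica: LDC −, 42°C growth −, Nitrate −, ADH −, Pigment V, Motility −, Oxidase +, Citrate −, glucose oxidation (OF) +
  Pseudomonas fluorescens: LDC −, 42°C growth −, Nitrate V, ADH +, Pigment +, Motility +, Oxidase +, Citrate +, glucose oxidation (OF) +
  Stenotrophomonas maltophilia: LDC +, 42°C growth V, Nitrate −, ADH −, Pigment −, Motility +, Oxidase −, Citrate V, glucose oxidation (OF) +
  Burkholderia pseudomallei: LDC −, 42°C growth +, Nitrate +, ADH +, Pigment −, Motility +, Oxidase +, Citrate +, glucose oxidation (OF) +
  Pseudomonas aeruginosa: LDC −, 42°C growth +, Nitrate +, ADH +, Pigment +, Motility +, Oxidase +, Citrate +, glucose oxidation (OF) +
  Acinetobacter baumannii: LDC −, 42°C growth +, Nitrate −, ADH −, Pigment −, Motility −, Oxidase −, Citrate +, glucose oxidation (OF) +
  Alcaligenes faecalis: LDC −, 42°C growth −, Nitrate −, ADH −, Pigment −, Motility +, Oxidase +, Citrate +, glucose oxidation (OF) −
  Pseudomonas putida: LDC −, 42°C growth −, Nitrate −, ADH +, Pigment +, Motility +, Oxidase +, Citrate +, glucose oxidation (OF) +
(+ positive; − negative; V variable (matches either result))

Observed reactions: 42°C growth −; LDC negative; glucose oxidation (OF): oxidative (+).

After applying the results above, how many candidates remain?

LDC −: excludes Burkholderia cepacia, Stenotrophomonas maltophilia — 9 left.
glucose oxidation (OF) +: excludes Acinetobacter lwoffii, Alcaligenes faecalis — 7 left.
42°C growth −: excludes Burkholderia pseudomallei, Pseudomonas aeruginosa, Acinetobacter baumannii — 4 left.
Still consistent: Achromobacter xylosoxidans, Elizabethkingia meningoseptica, Pseudomonas fluorescens, Pseudomonas putida.

4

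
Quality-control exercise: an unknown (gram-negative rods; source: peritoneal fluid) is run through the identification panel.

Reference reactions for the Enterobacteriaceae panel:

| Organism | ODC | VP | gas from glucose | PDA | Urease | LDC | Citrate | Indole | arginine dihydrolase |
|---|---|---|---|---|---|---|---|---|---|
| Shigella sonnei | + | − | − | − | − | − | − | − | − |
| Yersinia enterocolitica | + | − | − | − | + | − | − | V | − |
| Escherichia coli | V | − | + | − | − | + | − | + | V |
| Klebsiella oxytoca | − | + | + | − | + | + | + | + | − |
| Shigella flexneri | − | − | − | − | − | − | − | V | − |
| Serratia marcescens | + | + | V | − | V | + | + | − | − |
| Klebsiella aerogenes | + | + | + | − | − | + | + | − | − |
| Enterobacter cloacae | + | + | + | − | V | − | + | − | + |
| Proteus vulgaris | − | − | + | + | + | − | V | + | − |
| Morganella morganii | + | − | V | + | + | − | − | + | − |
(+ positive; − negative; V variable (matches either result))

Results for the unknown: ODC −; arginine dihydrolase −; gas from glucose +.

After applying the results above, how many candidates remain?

gas from glucose +: excludes Shigella sonnei, Yersinia enterocolitica, Shigella flexneri — 7 left.
ODC −: excludes Serratia marcescens, Klebsiella aerogenes, Enterobacter cloacae, Morganella morganii — 3 left.
arginine dihydrolase −: all 3 remaining candidates are consistent.
Still consistent: Escherichia coli, Klebsiella oxytoca, Proteus vulgaris.

3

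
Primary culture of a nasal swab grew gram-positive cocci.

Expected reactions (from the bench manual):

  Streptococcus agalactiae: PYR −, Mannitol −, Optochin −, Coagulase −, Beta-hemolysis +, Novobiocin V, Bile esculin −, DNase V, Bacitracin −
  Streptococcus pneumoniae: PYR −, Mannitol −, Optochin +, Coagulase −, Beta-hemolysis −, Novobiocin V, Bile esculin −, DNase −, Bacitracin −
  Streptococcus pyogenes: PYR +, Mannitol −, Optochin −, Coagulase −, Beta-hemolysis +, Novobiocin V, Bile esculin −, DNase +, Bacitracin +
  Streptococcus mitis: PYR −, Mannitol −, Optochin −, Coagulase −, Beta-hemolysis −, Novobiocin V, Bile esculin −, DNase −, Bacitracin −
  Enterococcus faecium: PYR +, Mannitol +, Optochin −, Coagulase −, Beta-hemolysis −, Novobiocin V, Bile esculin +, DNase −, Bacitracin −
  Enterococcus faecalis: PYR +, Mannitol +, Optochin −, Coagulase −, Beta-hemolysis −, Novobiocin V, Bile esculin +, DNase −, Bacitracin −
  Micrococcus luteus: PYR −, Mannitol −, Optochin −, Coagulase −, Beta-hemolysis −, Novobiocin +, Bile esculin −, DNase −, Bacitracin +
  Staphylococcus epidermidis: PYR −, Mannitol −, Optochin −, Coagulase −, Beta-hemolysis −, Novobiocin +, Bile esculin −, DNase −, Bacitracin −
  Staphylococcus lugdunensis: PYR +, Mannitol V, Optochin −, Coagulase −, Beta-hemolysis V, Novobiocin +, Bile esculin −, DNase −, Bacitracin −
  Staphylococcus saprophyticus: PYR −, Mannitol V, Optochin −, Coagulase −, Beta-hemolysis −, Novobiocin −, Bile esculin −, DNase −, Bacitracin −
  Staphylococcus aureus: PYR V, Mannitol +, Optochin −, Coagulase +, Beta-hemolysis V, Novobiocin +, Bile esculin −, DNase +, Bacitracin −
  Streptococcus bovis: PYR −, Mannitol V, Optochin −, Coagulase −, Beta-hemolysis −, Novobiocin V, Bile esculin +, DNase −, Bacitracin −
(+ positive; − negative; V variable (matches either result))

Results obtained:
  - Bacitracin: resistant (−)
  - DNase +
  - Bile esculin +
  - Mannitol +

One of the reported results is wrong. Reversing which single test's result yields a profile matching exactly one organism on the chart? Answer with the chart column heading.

Bile esculin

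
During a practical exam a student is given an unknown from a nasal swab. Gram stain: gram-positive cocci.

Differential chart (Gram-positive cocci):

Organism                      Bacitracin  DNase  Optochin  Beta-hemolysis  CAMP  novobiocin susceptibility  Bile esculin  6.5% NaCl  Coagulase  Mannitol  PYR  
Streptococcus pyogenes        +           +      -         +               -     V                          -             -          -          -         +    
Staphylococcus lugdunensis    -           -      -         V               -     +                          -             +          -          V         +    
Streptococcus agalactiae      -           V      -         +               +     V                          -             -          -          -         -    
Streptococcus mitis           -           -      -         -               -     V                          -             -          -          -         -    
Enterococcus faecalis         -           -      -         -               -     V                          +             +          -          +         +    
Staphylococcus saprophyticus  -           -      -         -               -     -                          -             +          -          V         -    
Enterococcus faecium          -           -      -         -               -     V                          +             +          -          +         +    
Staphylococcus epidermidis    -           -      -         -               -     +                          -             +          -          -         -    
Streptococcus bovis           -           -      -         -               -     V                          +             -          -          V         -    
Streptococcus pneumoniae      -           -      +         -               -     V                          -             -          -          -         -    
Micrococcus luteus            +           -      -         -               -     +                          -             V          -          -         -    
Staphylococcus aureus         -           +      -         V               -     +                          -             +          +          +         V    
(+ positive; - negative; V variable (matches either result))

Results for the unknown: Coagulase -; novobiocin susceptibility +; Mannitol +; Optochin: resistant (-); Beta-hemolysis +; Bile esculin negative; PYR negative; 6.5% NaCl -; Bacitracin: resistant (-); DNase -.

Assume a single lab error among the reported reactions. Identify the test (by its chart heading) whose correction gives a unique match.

Mannitol

As reported, no row in the chart matches all 10 reactions.
Reversing novobiocin susceptibility → still no organism matches.
Reversing 6.5% NaCl → still no organism matches.
Reversing Bacitracin → still no organism matches.
Reversing Bile esculin → still no organism matches.
Reversing Coagulase → still no organism matches.
Reversing Beta-hemolysis → still no organism matches.
Reversing PYR → still no organism matches.
Reversing Optochin → still no organism matches.
Reversing Mannitol (to -) → unique match: Streptococcus agalactiae.
Reversing DNase → still no organism matches.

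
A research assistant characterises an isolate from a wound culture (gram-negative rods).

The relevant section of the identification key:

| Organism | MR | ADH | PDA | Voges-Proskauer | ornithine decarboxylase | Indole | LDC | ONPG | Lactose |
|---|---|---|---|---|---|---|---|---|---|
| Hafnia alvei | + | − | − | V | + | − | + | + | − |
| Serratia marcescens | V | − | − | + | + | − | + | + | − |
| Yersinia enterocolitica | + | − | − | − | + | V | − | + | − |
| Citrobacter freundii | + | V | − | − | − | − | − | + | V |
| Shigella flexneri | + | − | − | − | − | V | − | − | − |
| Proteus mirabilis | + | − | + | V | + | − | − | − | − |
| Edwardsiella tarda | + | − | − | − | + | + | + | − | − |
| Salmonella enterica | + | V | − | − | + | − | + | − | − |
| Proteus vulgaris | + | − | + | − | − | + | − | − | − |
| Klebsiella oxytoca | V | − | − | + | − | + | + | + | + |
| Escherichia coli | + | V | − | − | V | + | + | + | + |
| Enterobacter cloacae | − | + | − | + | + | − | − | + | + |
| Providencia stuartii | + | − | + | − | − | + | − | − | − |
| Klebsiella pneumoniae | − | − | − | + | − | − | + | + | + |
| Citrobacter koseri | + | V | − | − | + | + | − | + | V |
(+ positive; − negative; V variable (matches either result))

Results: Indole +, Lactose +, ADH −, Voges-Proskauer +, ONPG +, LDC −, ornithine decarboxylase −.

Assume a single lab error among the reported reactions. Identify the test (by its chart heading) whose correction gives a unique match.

LDC

As reported, no row in the chart matches all 7 reactions.
Reversing LDC (to +) → unique match: Klebsiella oxytoca.
Reversing ornithine decarboxylase → still no organism matches.
Reversing Indole → still no organism matches.
Reversing Voges-Proskauer → still no organism matches.
Reversing ONPG → still no organism matches.
Reversing ADH → still no organism matches.
Reversing Lactose → still no organism matches.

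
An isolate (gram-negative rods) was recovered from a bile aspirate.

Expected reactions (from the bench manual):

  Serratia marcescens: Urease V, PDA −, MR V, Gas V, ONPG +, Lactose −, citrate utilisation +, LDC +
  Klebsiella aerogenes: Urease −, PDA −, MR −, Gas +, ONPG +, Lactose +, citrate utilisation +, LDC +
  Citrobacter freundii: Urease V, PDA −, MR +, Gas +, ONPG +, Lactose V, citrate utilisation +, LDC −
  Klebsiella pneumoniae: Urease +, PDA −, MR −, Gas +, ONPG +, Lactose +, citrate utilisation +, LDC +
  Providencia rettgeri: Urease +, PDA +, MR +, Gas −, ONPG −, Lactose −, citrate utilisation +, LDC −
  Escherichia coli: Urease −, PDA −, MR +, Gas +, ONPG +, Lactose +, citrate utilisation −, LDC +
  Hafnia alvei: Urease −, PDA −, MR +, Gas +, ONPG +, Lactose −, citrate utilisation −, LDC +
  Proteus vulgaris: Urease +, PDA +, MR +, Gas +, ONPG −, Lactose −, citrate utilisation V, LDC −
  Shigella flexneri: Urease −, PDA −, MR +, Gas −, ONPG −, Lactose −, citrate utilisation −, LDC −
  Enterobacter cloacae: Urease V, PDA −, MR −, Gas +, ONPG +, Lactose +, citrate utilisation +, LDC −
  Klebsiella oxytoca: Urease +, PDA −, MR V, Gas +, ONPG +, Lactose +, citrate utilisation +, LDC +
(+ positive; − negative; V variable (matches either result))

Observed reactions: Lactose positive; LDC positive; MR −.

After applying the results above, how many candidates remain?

MR −: excludes 6 organisms — 5 left.
Lactose +: excludes Serratia marcescens — 4 left.
LDC +: excludes Enterobacter cloacae — 3 left.
Still consistent: Klebsiella aerogenes, Klebsiella oxytoca, Klebsiella pneumoniae.

3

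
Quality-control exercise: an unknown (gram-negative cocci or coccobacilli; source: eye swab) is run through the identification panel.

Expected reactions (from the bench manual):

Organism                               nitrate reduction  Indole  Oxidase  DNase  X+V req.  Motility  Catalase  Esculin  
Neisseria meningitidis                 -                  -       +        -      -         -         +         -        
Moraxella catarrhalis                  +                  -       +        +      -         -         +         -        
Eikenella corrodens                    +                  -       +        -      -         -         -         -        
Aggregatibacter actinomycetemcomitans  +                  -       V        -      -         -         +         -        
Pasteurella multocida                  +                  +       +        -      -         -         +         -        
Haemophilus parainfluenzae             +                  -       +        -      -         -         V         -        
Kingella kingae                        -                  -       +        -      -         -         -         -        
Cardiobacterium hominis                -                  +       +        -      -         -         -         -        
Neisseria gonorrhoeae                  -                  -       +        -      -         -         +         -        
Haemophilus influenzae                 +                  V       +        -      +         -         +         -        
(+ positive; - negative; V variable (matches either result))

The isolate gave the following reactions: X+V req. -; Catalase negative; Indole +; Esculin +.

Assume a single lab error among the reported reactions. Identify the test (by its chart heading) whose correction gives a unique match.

Esculin

As reported, no row in the chart matches all 4 reactions.
Reversing Catalase → still no organism matches.
Reversing Indole → still no organism matches.
Reversing X+V req. → still no organism matches.
Reversing Esculin (to -) → unique match: Cardiobacterium hominis.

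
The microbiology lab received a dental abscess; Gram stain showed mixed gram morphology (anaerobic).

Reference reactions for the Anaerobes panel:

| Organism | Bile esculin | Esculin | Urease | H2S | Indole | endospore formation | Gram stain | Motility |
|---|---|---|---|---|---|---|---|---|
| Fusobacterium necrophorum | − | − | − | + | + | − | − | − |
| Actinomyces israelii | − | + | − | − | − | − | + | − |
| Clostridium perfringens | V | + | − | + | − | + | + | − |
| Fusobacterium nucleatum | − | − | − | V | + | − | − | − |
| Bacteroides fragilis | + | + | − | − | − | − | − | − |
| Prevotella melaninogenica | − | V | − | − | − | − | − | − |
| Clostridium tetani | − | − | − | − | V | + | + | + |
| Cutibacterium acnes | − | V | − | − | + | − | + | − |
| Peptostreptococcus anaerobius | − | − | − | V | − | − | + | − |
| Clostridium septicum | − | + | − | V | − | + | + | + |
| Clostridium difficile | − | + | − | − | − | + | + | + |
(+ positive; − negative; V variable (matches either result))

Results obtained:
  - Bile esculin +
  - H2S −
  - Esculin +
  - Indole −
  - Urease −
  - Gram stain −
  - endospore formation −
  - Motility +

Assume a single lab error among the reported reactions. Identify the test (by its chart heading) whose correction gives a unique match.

Motility

As reported, no row in the chart matches all 8 reactions.
Reversing Esculin → still no organism matches.
Reversing Indole → still no organism matches.
Reversing endospore formation → still no organism matches.
Reversing H2S → still no organism matches.
Reversing Bile esculin → still no organism matches.
Reversing Gram stain → still no organism matches.
Reversing Motility (to −) → unique match: Bacteroides fragilis.
Reversing Urease → still no organism matches.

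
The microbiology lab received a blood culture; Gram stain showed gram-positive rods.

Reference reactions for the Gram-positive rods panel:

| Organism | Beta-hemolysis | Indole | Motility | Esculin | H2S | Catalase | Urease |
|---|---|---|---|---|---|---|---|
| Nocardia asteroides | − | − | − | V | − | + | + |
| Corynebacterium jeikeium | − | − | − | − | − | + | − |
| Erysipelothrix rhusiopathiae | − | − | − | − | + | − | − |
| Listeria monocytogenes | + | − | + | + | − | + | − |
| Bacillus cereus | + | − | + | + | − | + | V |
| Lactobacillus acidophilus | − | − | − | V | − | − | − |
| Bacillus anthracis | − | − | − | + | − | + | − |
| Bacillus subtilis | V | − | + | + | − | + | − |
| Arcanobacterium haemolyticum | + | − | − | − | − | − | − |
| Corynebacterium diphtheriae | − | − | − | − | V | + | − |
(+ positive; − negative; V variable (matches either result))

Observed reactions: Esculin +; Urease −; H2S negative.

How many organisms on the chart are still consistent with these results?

5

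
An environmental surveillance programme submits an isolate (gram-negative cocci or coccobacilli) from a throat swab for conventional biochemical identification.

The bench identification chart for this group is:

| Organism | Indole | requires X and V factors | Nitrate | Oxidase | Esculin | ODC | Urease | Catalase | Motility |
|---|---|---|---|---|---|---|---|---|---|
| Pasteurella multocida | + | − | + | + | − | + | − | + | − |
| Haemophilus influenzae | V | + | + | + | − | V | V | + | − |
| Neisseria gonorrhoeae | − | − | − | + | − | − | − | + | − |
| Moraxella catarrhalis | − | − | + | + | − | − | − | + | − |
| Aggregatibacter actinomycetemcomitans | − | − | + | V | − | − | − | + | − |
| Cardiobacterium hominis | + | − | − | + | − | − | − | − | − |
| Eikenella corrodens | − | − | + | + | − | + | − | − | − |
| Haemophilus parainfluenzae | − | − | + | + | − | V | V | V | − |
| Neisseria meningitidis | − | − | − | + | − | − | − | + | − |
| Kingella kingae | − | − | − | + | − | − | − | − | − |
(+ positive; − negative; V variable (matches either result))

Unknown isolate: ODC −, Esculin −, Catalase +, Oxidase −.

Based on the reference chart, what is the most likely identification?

Esculin −: all 10 remaining candidates are consistent.
Catalase +: excludes Cardiobacterium hominis, Eikenella corrodens, Kingella kingae — 7 left.
ODC −: excludes Pasteurella multocida — 6 left.
Oxidase −: excludes 5 organisms — 1 left.

Aggregatibacter actinomycetemcomitans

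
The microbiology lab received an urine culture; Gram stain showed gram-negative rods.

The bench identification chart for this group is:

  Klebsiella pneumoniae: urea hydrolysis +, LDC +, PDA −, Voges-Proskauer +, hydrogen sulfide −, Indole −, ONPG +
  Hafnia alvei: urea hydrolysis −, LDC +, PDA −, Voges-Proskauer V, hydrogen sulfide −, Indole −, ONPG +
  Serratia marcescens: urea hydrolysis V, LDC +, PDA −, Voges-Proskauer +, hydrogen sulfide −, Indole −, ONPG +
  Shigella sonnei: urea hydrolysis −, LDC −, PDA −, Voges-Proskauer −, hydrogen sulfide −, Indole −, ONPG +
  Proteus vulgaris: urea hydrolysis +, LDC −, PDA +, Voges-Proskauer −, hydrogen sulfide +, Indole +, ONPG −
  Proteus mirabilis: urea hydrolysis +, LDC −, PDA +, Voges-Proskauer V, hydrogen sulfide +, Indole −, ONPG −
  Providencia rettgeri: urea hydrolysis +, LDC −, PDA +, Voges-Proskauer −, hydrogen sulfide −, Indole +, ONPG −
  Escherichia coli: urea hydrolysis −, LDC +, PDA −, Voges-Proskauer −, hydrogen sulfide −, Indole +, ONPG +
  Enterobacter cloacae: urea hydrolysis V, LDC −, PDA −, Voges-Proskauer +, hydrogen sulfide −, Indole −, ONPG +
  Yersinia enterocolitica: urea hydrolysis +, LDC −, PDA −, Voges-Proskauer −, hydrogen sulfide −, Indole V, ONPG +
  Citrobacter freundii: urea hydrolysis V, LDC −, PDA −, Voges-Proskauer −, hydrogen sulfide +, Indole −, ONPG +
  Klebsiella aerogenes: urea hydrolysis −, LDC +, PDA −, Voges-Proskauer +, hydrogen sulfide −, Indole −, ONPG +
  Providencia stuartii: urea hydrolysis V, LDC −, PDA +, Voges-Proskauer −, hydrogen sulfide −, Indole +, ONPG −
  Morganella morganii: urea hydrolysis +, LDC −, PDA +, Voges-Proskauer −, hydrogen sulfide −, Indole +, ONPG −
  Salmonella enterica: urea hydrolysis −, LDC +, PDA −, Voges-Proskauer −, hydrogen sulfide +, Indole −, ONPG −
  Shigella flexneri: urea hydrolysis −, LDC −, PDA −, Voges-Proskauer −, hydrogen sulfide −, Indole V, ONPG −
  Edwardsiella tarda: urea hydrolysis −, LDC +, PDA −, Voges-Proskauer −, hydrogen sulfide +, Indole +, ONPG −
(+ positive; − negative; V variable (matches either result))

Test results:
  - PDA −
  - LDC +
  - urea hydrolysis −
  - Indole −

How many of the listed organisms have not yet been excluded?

LDC +: excludes 10 organisms — 7 left.
Indole −: excludes Escherichia coli, Edwardsiella tarda — 5 left.
PDA −: all 5 remaining candidates are consistent.
urea hydrolysis −: excludes Klebsiella pneumoniae — 4 left.
Still consistent: Hafnia alvei, Klebsiella aerogenes, Salmonella enterica, Serratia marcescens.

4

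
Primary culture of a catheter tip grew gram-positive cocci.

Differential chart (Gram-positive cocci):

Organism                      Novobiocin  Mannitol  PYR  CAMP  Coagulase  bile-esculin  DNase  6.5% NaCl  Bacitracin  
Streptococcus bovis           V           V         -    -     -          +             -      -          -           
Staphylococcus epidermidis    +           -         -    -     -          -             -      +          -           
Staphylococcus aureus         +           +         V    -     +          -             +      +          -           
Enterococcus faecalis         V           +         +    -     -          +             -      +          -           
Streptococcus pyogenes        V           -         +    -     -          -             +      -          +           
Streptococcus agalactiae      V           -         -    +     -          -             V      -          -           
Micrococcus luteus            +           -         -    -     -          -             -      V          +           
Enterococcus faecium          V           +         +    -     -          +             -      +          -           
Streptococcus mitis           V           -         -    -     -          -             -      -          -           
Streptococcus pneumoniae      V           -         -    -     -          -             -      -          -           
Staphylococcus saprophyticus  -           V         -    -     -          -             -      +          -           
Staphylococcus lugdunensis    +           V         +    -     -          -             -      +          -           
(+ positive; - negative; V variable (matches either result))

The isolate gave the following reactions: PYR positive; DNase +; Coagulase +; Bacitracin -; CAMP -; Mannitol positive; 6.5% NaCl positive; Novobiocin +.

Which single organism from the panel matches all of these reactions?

Staphylococcus aureus

PYR +: excludes 7 organisms — 5 left.
6.5% NaCl +: excludes Streptococcus pyogenes — 4 left.
Mannitol +: all 4 remaining candidates are consistent.
Novobiocin +: all 4 remaining candidates are consistent.
Bacitracin -: all 4 remaining candidates are consistent.
DNase +: excludes Enterococcus faecalis, Enterococcus faecium, Staphylococcus lugdunensis — 1 left.
CAMP -: the one remaining candidate is consistent.
Coagulase +: the one remaining candidate is consistent.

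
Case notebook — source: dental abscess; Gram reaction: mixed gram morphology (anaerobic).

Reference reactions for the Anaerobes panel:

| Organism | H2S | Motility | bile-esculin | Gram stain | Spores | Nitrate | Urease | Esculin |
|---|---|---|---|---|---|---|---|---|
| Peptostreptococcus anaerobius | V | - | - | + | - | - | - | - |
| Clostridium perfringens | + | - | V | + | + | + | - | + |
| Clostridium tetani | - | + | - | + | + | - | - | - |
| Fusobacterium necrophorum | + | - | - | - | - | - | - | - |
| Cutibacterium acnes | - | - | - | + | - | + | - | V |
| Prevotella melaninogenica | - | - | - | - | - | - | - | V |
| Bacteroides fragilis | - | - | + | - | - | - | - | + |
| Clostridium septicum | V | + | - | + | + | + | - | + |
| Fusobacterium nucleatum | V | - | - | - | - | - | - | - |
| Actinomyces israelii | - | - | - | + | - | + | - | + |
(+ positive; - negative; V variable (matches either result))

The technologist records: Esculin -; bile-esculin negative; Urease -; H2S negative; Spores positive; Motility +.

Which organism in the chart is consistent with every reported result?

Clostridium tetani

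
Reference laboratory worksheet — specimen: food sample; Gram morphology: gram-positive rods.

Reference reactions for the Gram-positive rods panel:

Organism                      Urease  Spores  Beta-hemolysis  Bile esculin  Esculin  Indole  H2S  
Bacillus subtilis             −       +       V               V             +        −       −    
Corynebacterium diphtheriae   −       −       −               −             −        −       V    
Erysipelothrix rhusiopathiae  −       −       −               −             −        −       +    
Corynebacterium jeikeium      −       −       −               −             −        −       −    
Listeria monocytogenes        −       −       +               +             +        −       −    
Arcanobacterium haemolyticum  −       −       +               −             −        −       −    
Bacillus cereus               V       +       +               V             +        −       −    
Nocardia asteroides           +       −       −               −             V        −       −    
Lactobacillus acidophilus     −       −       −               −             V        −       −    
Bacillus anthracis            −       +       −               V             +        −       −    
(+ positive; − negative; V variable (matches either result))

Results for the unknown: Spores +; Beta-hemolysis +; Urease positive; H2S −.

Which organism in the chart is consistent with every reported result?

Bacillus cereus

Spores +: excludes 7 organisms — 3 left.
Beta-hemolysis +: excludes Bacillus anthracis — 2 left.
Urease +: excludes Bacillus subtilis — 1 left.
H2S −: the one remaining candidate is consistent.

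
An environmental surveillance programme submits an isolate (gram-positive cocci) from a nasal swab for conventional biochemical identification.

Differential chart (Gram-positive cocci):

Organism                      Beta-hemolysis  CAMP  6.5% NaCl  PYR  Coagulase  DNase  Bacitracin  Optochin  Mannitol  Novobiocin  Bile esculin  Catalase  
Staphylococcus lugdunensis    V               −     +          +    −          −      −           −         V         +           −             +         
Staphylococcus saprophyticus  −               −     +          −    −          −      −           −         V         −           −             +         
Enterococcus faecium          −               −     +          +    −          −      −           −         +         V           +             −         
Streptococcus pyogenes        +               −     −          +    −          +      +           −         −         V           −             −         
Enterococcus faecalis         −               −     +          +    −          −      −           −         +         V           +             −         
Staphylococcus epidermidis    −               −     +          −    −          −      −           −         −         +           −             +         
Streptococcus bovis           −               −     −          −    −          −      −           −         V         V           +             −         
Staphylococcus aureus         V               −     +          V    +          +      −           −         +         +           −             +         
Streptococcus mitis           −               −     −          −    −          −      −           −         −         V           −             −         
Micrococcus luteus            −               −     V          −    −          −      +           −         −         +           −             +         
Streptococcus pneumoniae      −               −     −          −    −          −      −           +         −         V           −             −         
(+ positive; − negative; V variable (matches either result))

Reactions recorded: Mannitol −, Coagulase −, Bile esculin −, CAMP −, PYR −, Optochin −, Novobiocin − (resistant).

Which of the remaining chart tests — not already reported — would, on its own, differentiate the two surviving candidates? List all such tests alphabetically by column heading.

6.5% NaCl, Catalase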